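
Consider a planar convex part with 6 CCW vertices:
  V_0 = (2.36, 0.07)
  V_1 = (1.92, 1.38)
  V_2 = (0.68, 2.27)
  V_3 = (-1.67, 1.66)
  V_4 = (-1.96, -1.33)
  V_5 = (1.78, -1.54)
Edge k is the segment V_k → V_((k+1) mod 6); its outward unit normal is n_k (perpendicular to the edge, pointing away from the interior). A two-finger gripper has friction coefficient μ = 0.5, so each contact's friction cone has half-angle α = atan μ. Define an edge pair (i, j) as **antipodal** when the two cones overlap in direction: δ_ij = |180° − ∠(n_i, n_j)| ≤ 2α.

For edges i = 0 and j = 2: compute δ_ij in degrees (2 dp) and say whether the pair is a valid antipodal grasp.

δ = 94.01°, invalid

α = atan 0.5 = 26.57°;  2α = 53.13°
edge 0: e_0 = (-0.44, +1.31);  n_0 = (+0.9480, +0.3184)
edge 2: e_2 = (-2.35, -0.61);  n_2 = (-0.2512, +0.9679)
∠(n_0, n_2) = 85.99°
δ = |180° − 85.99°| = 94.01°
94.01° > 2α = 53.13°  →  invalid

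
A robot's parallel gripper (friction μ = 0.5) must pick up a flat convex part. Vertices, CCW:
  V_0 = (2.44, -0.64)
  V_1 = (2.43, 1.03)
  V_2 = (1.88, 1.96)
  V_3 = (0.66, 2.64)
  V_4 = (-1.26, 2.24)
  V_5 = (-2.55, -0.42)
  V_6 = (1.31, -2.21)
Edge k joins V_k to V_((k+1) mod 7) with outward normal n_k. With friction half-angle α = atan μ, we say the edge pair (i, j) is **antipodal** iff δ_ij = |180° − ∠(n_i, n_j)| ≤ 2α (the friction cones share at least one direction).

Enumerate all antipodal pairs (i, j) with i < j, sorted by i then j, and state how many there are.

count = 6; pairs: (0,4), (1,5), (2,5), (3,5), (3,6), (4,6)

α = atan 0.5 = 26.57°;  2α = 53.13°
n_0 = (+1.0000, +0.0060)
n_1 = (+0.8607, +0.5090)
n_2 = (+0.4869, +0.8735)
n_3 = (-0.2040, +0.9790)
n_4 = (-0.8998, +0.4364)
n_5 = (-0.4207, -0.9072)
n_6 = (+0.8116, -0.5842)
  (0,1): δ = 149.74°  ·
  (0,2): δ = 119.48°  ·
  (0,3): δ = 78.57°  ·
  (0,4): δ = 26.21°  ✓
  (0,5): δ = 64.78°  ·
  (0,6): δ = 143.91°  ·
  (1,2): δ = 149.73°  ·
  (1,3): δ = 108.83°  ·
  (1,4): δ = 56.47°  ·
  (1,5): δ = 34.52°  ✓
  (1,6): δ = 113.66°  ·
  (2,3): δ = 139.10°  ·
  (2,4): δ = 86.74°  ·
  (2,5): δ = 4.26°  ✓
  (2,6): δ = 83.39°  ·
  (3,4): δ = 127.64°  ·
  (3,5): δ = 36.65°  ✓
  (3,6): δ = 42.49°  ✓
  (4,5): δ = 89.01°  ·
  (4,6): δ = 9.87°  ✓
  (5,6): δ = 100.87°  ·
antipodal pairs: 6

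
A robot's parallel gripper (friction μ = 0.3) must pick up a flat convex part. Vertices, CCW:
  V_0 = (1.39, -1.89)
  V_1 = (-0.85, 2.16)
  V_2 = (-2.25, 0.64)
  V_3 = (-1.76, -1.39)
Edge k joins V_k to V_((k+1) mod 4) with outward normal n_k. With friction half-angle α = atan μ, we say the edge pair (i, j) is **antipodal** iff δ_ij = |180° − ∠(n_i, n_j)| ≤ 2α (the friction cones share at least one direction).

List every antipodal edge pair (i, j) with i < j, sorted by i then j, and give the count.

count = 1; pairs: (0,2)

α = atan 0.3 = 16.70°;  2α = 33.40°
n_0 = (+0.8751, +0.4840)
n_1 = (-0.7355, +0.6775)
n_2 = (-0.9721, -0.2346)
n_3 = (-0.1568, -0.9876)
  (0,1): δ = 71.59°  ·
  (0,2): δ = 15.38°  ✓
  (0,3): δ = 52.03°  ·
  (1,2): δ = 123.78°  ·
  (1,3): δ = 56.37°  ·
  (2,3): δ = 112.59°  ·
antipodal pairs: 1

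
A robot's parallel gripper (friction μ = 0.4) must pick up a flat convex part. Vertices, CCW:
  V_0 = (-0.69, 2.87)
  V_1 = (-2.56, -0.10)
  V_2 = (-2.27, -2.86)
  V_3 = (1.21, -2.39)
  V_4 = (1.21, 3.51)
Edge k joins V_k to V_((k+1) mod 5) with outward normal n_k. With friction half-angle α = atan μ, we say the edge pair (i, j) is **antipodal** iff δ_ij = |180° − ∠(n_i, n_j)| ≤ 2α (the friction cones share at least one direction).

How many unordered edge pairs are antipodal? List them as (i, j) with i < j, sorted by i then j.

α = atan 0.4 = 21.80°;  2α = 43.60°
n_0 = (-0.8462, +0.5328)
n_1 = (-0.9945, -0.1045)
n_2 = (+0.1338, -0.9910)
n_3 = (+1.0000, -0.0000)
n_4 = (-0.3192, +0.9477)
  (0,1): δ = 141.81°  ·
  (0,2): δ = 50.11°  ·
  (0,3): δ = 32.20°  ✓
  (0,4): δ = 140.81°  ·
  (1,2): δ = 88.31°  ·
  (1,3): δ = 6.00°  ✓
  (1,4): δ = 102.62°  ·
  (2,3): δ = 97.69°  ·
  (2,4): δ = 10.92°  ✓
  (3,4): δ = 71.38°  ·
antipodal pairs: 3

count = 3; pairs: (0,3), (1,3), (2,4)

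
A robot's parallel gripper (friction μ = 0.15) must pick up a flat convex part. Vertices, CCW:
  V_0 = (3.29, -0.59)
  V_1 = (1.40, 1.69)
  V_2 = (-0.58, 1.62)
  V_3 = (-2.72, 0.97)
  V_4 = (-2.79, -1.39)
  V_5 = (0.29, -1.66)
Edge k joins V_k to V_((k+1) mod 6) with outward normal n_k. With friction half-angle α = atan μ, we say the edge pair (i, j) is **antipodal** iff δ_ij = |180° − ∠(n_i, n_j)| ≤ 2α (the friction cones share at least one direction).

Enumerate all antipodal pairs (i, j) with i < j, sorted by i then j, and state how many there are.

α = atan 0.15 = 8.53°;  2α = 17.06°
n_0 = (+0.7699, +0.6382)
n_1 = (-0.0353, +0.9994)
n_2 = (-0.2906, +0.9568)
n_3 = (-0.9996, +0.0296)
n_4 = (-0.0873, -0.9962)
n_5 = (+0.3359, -0.9419)
  (0,1): δ = 127.63°  ·
  (0,2): δ = 112.76°  ·
  (0,3): δ = 41.36°  ·
  (0,4): δ = 45.33°  ·
  (0,5): δ = 69.97°  ·
  (1,2): δ = 165.13°  ·
  (1,3): δ = 93.72°  ·
  (1,4): δ = 7.03°  ✓
  (1,5): δ = 17.60°  ·
  (2,3): δ = 108.59°  ·
  (2,4): δ = 21.91°  ·
  (2,5): δ = 2.73°  ✓
  (3,4): δ = 93.31°  ·
  (3,5): δ = 68.67°  ·
  (4,5): δ = 155.36°  ·
antipodal pairs: 2

count = 2; pairs: (1,4), (2,5)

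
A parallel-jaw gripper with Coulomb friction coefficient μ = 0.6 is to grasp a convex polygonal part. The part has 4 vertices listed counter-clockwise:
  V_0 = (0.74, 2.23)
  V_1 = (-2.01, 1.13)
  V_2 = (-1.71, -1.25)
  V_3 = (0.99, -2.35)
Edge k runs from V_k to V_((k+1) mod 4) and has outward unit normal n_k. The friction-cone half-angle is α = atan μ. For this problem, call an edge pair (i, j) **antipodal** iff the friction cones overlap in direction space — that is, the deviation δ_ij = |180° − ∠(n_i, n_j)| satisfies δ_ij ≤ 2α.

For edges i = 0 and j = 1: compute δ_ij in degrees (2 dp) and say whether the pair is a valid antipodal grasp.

δ = 104.62°, invalid

α = atan 0.6 = 30.96°;  2α = 61.93°
edge 0: e_0 = (-2.75, -1.10);  n_0 = (-0.3714, +0.9285)
edge 1: e_1 = (+0.30, -2.38);  n_1 = (-0.9921, -0.1251)
∠(n_0, n_1) = 75.38°
δ = |180° − 75.38°| = 104.62°
104.62° > 2α = 61.93°  →  invalid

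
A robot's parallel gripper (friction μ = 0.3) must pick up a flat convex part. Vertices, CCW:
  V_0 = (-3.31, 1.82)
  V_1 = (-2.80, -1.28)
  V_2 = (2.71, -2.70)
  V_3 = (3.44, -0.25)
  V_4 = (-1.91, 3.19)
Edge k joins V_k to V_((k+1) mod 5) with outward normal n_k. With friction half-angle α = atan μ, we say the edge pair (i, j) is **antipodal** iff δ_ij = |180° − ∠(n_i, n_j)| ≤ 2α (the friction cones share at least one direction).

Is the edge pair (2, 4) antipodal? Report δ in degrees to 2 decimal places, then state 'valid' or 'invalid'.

δ = 29.03°, valid

α = atan 0.3 = 16.70°;  2α = 33.40°
edge 2: e_2 = (+0.73, +2.45);  n_2 = (+0.9584, -0.2856)
edge 4: e_4 = (-1.40, -1.37);  n_4 = (-0.6994, +0.7147)
∠(n_2, n_4) = 150.97°
δ = |180° − 150.97°| = 29.03°
29.03° ≤ 2α = 33.40°  →  valid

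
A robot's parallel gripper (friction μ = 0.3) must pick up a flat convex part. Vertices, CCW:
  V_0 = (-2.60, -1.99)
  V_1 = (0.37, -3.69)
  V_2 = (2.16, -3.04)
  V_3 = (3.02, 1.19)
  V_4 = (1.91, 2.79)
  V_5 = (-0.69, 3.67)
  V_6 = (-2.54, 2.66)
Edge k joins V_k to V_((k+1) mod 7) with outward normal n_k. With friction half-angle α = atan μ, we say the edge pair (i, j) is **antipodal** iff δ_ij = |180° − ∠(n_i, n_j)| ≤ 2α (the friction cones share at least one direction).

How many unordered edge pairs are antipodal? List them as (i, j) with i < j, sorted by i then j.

count = 4; pairs: (0,3), (0,4), (1,5), (2,6)

α = atan 0.3 = 16.70°;  2α = 33.40°
n_0 = (-0.4968, -0.8679)
n_1 = (+0.3413, -0.9399)
n_2 = (+0.9800, -0.1992)
n_3 = (+0.8216, +0.5700)
n_4 = (+0.3206, +0.9472)
n_5 = (-0.4792, +0.8777)
n_6 = (-0.9999, +0.0129)
  (0,1): δ = 130.26°  ·
  (0,2): δ = 71.71°  ·
  (0,3): δ = 25.46°  ✓
  (0,4): δ = 11.09°  ✓
  (0,5): δ = 58.42°  ·
  (0,6): δ = 119.05°  ·
  (1,2): δ = 121.45°  ·
  (1,3): δ = 75.21°  ·
  (1,4): δ = 38.66°  ·
  (1,5): δ = 8.67°  ✓
  (1,6): δ = 69.30°  ·
  (2,3): δ = 133.76°  ·
  (2,4): δ = 97.21°  ·
  (2,5): δ = 49.88°  ·
  (2,6): δ = 10.75°  ✓
  (3,4): δ = 143.45°  ·
  (3,5): δ = 96.12°  ·
  (3,6): δ = 35.49°  ·
  (4,5): δ = 132.67°  ·
  (4,6): δ = 72.04°  ·
  (5,6): δ = 119.37°  ·
antipodal pairs: 4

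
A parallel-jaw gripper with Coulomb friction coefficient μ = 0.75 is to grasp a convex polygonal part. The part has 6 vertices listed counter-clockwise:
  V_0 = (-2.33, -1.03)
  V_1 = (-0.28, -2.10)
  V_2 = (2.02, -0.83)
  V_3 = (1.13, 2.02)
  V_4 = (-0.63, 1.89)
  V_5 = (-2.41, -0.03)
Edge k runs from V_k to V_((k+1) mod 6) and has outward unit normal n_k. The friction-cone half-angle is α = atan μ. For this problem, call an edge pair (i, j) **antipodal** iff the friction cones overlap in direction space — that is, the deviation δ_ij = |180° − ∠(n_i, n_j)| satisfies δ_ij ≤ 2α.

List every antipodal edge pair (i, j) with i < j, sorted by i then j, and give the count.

α = atan 0.75 = 36.87°;  2α = 73.74°
n_0 = (-0.4627, -0.8865)
n_1 = (+0.4834, -0.8754)
n_2 = (+0.9545, +0.2981)
n_3 = (-0.0737, +0.9973)
n_4 = (-0.7333, +0.6799)
n_5 = (-0.9968, -0.0797)
  (0,1): δ = 123.53°  ·
  (0,2): δ = 45.10°  ✓
  (0,3): δ = 31.79°  ✓
  (0,4): δ = 74.73°  ·
  (0,5): δ = 122.14°  ·
  (1,2): δ = 101.56°  ·
  (1,3): δ = 24.68°  ✓
  (1,4): δ = 18.26°  ✓
  (1,5): δ = 65.67°  ✓
  (2,3): δ = 103.12°  ·
  (2,4): δ = 60.18°  ✓
  (2,5): δ = 12.77°  ✓
  (3,4): δ = 137.06°  ·
  (3,5): δ = 89.65°  ·
  (4,5): δ = 132.59°  ·
antipodal pairs: 7

count = 7; pairs: (0,2), (0,3), (1,3), (1,4), (1,5), (2,4), (2,5)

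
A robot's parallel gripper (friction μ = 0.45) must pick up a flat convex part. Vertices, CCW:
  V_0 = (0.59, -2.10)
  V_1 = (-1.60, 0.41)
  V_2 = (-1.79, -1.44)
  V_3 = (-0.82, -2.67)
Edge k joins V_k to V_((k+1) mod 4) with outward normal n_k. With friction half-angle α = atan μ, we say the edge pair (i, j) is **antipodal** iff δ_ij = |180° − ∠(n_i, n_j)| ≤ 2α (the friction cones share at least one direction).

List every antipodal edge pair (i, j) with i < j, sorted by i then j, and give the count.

α = atan 0.45 = 24.23°;  2α = 48.46°
n_0 = (+0.7535, +0.6574)
n_1 = (-0.9948, +0.1022)
n_2 = (-0.7852, -0.6192)
n_3 = (+0.3748, -0.9271)
  (0,1): δ = 46.97°  ✓
  (0,2): δ = 2.85°  ✓
  (0,3): δ = 70.91°  ·
  (1,2): δ = 135.88°  ·
  (1,3): δ = 62.12°  ·
  (2,3): δ = 106.25°  ·
antipodal pairs: 2

count = 2; pairs: (0,1), (0,2)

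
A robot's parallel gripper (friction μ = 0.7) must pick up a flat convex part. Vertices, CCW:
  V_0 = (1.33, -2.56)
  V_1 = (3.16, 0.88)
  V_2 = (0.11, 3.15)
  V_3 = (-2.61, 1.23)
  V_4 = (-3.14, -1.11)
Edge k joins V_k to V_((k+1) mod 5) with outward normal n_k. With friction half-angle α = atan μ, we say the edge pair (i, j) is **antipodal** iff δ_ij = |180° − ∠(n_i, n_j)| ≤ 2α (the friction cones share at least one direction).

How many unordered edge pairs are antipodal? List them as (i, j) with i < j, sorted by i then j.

count = 5; pairs: (0,2), (0,3), (1,3), (1,4), (2,4)

α = atan 0.7 = 34.99°;  2α = 69.98°
n_0 = (+0.8828, -0.4697)
n_1 = (+0.5971, +0.8022)
n_2 = (-0.5767, +0.8170)
n_3 = (-0.9753, +0.2209)
n_4 = (-0.3086, -0.9512)
  (0,1): δ = 98.65°  ·
  (0,2): δ = 26.77°  ✓
  (0,3): δ = 15.25°  ✓
  (0,4): δ = 100.04°  ·
  (1,2): δ = 108.12°  ·
  (1,3): δ = 66.10°  ✓
  (1,4): δ = 18.69°  ✓
  (2,3): δ = 137.98°  ·
  (2,4): δ = 53.19°  ✓
  (3,4): δ = 95.21°  ·
antipodal pairs: 5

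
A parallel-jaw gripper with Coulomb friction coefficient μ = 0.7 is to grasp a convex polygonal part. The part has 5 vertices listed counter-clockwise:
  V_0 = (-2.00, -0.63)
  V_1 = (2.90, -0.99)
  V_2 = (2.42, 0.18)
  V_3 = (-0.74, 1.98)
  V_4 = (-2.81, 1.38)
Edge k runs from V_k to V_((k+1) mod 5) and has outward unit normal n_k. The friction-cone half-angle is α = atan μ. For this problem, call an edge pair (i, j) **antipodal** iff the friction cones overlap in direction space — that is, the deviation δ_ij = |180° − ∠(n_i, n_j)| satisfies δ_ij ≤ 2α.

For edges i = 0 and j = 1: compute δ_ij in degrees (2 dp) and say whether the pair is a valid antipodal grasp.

α = atan 0.7 = 34.99°;  2α = 69.98°
edge 0: e_0 = (+4.90, -0.36);  n_0 = (-0.0733, -0.9973)
edge 1: e_1 = (-0.48, +1.17);  n_1 = (+0.9252, +0.3796)
∠(n_0, n_1) = 116.51°
δ = |180° − 116.51°| = 63.49°
63.49° ≤ 2α = 69.98°  →  valid

δ = 63.49°, valid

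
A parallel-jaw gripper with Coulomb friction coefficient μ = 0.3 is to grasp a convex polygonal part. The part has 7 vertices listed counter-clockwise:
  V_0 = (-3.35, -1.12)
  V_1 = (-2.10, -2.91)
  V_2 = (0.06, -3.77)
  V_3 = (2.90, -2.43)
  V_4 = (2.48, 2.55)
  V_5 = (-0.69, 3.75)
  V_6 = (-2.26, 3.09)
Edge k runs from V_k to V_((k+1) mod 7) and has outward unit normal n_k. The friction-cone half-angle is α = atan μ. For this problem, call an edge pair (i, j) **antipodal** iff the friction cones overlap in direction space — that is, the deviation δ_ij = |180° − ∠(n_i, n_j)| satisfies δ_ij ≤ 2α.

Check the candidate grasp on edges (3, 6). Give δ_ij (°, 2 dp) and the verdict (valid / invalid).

α = atan 0.3 = 16.70°;  2α = 33.40°
edge 3: e_3 = (-0.42, +4.98);  n_3 = (+0.9965, +0.0840)
edge 6: e_6 = (-1.09, -4.21);  n_6 = (-0.9681, +0.2506)
∠(n_3, n_6) = 160.66°
δ = |180° − 160.66°| = 19.34°
19.34° ≤ 2α = 33.40°  →  valid

δ = 19.34°, valid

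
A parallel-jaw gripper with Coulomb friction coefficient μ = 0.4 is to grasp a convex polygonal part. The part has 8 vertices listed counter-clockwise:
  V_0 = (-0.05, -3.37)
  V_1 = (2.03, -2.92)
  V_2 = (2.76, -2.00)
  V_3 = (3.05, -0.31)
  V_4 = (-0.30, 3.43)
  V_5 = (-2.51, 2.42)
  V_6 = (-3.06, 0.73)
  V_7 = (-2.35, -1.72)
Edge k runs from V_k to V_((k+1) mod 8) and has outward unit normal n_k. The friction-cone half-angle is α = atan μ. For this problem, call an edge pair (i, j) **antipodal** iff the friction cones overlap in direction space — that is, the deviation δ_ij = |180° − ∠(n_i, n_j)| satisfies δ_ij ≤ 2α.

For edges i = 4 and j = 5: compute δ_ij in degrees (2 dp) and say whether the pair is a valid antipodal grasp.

α = atan 0.4 = 21.80°;  2α = 43.60°
edge 4: e_4 = (-2.21, -1.01);  n_4 = (-0.4157, +0.9095)
edge 5: e_5 = (-0.55, -1.69);  n_5 = (-0.9509, +0.3095)
∠(n_4, n_5) = 47.41°
δ = |180° − 47.41°| = 132.59°
132.59° > 2α = 43.60°  →  invalid

δ = 132.59°, invalid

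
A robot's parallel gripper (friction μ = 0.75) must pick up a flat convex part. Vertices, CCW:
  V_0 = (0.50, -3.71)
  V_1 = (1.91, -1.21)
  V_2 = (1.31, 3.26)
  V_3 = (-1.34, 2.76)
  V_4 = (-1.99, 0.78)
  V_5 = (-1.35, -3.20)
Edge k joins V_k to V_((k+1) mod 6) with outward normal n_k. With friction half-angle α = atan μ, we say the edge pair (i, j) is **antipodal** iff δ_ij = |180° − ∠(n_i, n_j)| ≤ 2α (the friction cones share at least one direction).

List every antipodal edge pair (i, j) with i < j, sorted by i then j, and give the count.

count = 7; pairs: (0,2), (0,3), (0,4), (1,3), (1,4), (1,5), (2,5)

α = atan 0.75 = 36.87°;  2α = 73.74°
n_0 = (+0.8710, -0.4913)
n_1 = (+0.9911, +0.1330)
n_2 = (-0.1854, +0.9827)
n_3 = (-0.9501, +0.3119)
n_4 = (-0.9873, -0.1588)
n_5 = (-0.2658, -0.9640)
  (0,1): δ = 142.93°  ·
  (0,2): δ = 49.89°  ✓
  (0,3): δ = 11.25°  ✓
  (0,4): δ = 38.56°  ✓
  (0,5): δ = 104.01°  ·
  (1,2): δ = 86.96°  ·
  (1,3): δ = 25.82°  ✓
  (1,4): δ = 1.49°  ✓
  (1,5): δ = 66.94°  ✓
  (2,3): δ = 118.86°  ·
  (2,4): δ = 91.55°  ·
  (2,5): δ = 26.10°  ✓
  (3,4): δ = 152.69°  ·
  (3,5): δ = 87.24°  ·
  (4,5): δ = 114.55°  ·
antipodal pairs: 7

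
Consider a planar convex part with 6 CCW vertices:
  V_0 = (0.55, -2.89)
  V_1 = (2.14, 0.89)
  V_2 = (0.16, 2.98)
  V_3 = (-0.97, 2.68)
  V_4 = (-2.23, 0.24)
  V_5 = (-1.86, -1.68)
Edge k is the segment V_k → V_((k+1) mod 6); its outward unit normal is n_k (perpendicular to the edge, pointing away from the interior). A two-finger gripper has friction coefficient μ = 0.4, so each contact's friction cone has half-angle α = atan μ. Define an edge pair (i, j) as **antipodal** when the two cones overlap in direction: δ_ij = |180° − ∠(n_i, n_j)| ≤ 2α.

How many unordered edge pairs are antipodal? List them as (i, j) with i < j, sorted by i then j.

count = 5; pairs: (0,3), (0,4), (1,4), (1,5), (2,5)

α = atan 0.4 = 21.80°;  2α = 43.60°
n_0 = (+0.9218, -0.3877)
n_1 = (+0.7260, +0.6877)
n_2 = (-0.2566, +0.9665)
n_3 = (-0.8885, +0.4588)
n_4 = (-0.9819, -0.1892)
n_5 = (-0.4487, -0.8937)
  (0,1): δ = 113.73°  ·
  (0,2): δ = 52.32°  ·
  (0,3): δ = 4.50°  ✓
  (0,4): δ = 33.72°  ✓
  (0,5): δ = 86.15°  ·
  (1,2): δ = 118.58°  ·
  (1,3): δ = 70.76°  ·
  (1,4): δ = 32.54°  ✓
  (1,5): δ = 19.89°  ✓
  (2,3): δ = 132.18°  ·
  (2,4): δ = 93.96°  ·
  (2,5): δ = 41.53°  ✓
  (3,4): δ = 141.78°  ·
  (3,5): δ = 89.35°  ·
  (4,5): δ = 127.57°  ·
antipodal pairs: 5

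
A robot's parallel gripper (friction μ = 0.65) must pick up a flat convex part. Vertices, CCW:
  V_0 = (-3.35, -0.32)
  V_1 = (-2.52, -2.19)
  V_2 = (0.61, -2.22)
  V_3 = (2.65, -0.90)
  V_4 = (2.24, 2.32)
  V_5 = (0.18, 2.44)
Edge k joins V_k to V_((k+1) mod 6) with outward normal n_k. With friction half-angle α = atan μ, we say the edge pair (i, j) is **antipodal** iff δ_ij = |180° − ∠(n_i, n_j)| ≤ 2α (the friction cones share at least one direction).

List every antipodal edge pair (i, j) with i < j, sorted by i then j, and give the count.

α = atan 0.65 = 33.02°;  2α = 66.05°
n_0 = (-0.9140, -0.4057)
n_1 = (-0.0096, -1.0000)
n_2 = (+0.5433, -0.8396)
n_3 = (+0.9920, +0.1263)
n_4 = (+0.0582, +0.9983)
n_5 = (-0.6159, +0.7878)
  (0,1): δ = 114.48°  ·
  (0,2): δ = 81.03°  ·
  (0,3): δ = 16.68°  ✓
  (0,4): δ = 62.73°  ✓
  (0,5): δ = 104.09°  ·
  (1,2): δ = 146.55°  ·
  (1,3): δ = 82.19°  ·
  (1,4): δ = 2.78°  ✓
  (1,5): δ = 38.57°  ✓
  (2,3): δ = 115.65°  ·
  (2,4): δ = 36.24°  ✓
  (2,5): δ = 5.12°  ✓
  (3,4): δ = 100.59°  ·
  (3,5): δ = 59.24°  ✓
  (4,5): δ = 138.65°  ·
antipodal pairs: 7

count = 7; pairs: (0,3), (0,4), (1,4), (1,5), (2,4), (2,5), (3,5)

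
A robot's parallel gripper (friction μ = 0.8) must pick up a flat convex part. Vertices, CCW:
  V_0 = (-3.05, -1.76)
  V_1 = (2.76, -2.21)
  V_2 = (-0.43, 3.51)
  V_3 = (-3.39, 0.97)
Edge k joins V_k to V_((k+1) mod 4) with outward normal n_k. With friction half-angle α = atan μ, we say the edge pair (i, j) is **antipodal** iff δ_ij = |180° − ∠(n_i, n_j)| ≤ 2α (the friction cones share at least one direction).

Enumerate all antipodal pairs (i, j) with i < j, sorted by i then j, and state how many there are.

count = 3; pairs: (0,1), (0,2), (1,3)

α = atan 0.8 = 38.66°;  2α = 77.32°
n_0 = (-0.0772, -0.9970)
n_1 = (+0.8734, +0.4871)
n_2 = (-0.6512, +0.7589)
n_3 = (-0.9923, -0.1236)
  (0,1): δ = 56.42°  ✓
  (0,2): δ = 45.06°  ✓
  (0,3): δ = 101.53°  ·
  (1,2): δ = 78.51°  ·
  (1,3): δ = 22.05°  ✓
  (2,3): δ = 123.53°  ·
antipodal pairs: 3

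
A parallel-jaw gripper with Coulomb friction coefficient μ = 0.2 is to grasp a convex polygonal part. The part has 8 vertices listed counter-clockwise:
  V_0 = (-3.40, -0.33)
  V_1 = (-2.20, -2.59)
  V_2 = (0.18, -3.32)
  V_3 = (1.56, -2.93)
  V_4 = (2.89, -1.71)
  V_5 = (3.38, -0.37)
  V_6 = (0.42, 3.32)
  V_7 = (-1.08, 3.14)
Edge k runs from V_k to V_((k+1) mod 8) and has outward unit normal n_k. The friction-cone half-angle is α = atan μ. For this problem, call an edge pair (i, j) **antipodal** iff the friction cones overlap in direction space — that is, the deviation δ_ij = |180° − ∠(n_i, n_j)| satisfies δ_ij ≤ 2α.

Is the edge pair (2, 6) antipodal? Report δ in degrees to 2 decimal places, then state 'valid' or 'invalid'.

δ = 8.94°, valid

α = atan 0.2 = 11.31°;  2α = 22.62°
edge 2: e_2 = (+1.38, +0.39);  n_2 = (+0.2720, -0.9623)
edge 6: e_6 = (-1.50, -0.18);  n_6 = (-0.1191, +0.9929)
∠(n_2, n_6) = 171.06°
δ = |180° − 171.06°| = 8.94°
8.94° ≤ 2α = 22.62°  →  valid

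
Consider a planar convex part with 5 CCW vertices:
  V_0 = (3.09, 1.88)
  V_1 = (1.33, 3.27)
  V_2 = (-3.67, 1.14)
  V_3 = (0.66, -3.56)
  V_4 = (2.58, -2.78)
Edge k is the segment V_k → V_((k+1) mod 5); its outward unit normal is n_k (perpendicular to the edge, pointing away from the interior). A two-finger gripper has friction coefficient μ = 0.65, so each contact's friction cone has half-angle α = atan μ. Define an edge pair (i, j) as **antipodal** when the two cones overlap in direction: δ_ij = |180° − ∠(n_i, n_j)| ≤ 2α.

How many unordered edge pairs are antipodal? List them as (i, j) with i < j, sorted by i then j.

α = atan 0.65 = 33.02°;  2α = 66.05°
n_0 = (+0.6198, +0.7848)
n_1 = (-0.3919, +0.9200)
n_2 = (-0.7355, -0.6776)
n_3 = (+0.3764, -0.9265)
n_4 = (+0.9941, -0.1088)
  (0,1): δ = 118.63°  ·
  (0,2): δ = 9.05°  ✓
  (0,3): δ = 60.41°  ✓
  (0,4): δ = 122.06°  ·
  (1,2): δ = 70.42°  ·
  (1,3): δ = 0.96°  ✓
  (1,4): δ = 60.68°  ✓
  (2,3): δ = 110.54°  ·
  (2,4): δ = 48.90°  ✓
  (3,4): δ = 118.36°  ·
antipodal pairs: 5

count = 5; pairs: (0,2), (0,3), (1,3), (1,4), (2,4)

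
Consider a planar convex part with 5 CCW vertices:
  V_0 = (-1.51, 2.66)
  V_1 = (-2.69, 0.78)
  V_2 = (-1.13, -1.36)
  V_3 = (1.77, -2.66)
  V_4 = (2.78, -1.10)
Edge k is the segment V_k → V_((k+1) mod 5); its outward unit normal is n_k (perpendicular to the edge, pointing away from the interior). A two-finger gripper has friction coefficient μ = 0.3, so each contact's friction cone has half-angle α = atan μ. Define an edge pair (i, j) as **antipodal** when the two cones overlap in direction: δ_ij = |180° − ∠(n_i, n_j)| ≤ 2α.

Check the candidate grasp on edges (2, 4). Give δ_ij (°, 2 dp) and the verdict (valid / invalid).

δ = 17.09°, valid

α = atan 0.3 = 16.70°;  2α = 33.40°
edge 2: e_2 = (+2.90, -1.30);  n_2 = (-0.4091, -0.9125)
edge 4: e_4 = (-4.29, +3.76);  n_4 = (+0.6591, +0.7520)
∠(n_2, n_4) = 162.91°
δ = |180° − 162.91°| = 17.09°
17.09° ≤ 2α = 33.40°  →  valid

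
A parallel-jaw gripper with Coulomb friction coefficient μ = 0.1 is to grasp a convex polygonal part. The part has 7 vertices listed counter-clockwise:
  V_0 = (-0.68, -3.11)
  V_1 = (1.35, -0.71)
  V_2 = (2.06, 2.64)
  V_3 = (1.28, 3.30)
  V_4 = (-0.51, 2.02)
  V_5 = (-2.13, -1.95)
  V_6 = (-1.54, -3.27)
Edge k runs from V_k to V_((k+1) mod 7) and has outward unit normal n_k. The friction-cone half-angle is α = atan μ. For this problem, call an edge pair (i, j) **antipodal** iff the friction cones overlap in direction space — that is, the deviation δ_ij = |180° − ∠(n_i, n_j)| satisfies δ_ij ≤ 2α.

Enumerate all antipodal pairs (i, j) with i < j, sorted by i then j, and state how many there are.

count = 1; pairs: (1,4)

α = atan 0.1 = 5.71°;  2α = 11.42°
n_0 = (+0.7635, -0.6458)
n_1 = (+0.9783, -0.2073)
n_2 = (+0.6459, +0.7634)
n_3 = (-0.5817, +0.8134)
n_4 = (-0.9259, +0.3778)
n_5 = (-0.9130, -0.4081)
n_6 = (+0.1829, -0.9831)
  (0,1): δ = 151.74°  ·
  (0,2): δ = 90.01°  ·
  (0,3): δ = 14.21°  ·
  (0,4): δ = 18.03°  ·
  (0,5): δ = 64.31°  ·
  (0,6): δ = 140.76°  ·
  (1,2): δ = 118.27°  ·
  (1,3): δ = 42.47°  ·
  (1,4): δ = 10.23°  ✓
  (1,5): δ = 36.05°  ·
  (1,6): δ = 112.51°  ·
  (2,3): δ = 104.20°  ·
  (2,4): δ = 71.96°  ·
  (2,5): δ = 25.68°  ·
  (2,6): δ = 50.78°  ·
  (3,4): δ = 147.77°  ·
  (3,5): δ = 101.48°  ·
  (3,6): δ = 25.03°  ·
  (4,5): δ = 133.72°  ·
  (4,6): δ = 57.26°  ·
  (5,6): δ = 103.54°  ·
antipodal pairs: 1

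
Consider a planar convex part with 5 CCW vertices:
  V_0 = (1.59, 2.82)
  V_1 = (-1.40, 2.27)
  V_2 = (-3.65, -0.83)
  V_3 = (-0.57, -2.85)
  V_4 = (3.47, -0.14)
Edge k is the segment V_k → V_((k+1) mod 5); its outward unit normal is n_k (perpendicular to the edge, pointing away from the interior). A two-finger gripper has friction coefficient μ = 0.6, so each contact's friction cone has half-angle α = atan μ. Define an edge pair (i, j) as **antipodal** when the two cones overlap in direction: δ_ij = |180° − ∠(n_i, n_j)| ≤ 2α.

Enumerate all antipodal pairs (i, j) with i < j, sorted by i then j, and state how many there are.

α = atan 0.6 = 30.96°;  2α = 61.93°
n_0 = (-0.1809, +0.9835)
n_1 = (-0.8093, +0.5874)
n_2 = (-0.5484, -0.8362)
n_3 = (+0.5571, -0.8305)
n_4 = (+0.8441, +0.5361)
  (0,1): δ = 136.40°  ·
  (0,2): δ = 43.68°  ✓
  (0,3): δ = 23.43°  ✓
  (0,4): δ = 112.00°  ·
  (1,2): δ = 87.29°  ·
  (1,3): δ = 20.17°  ✓
  (1,4): δ = 68.39°  ·
  (2,3): δ = 112.89°  ·
  (2,4): δ = 24.32°  ✓
  (3,4): δ = 91.43°  ·
antipodal pairs: 4

count = 4; pairs: (0,2), (0,3), (1,3), (2,4)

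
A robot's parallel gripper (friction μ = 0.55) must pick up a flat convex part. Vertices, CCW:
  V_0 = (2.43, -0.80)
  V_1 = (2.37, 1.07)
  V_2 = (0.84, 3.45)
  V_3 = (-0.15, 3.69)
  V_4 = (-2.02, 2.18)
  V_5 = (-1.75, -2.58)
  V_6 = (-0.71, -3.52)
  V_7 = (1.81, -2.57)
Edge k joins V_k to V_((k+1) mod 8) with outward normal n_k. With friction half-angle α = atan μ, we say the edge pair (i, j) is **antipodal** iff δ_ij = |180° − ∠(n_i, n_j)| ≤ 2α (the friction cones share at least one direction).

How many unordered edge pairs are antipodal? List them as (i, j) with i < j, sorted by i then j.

α = atan 0.55 = 28.81°;  2α = 57.62°
n_0 = (+0.9995, +0.0321)
n_1 = (+0.8412, +0.5408)
n_2 = (+0.2356, +0.9719)
n_3 = (-0.6282, +0.7780)
n_4 = (-0.9984, -0.0566)
n_5 = (-0.6705, -0.7419)
n_6 = (+0.3528, -0.9357)
n_7 = (+0.9438, -0.3306)
  (0,1): δ = 149.10°  ·
  (0,2): δ = 105.46°  ·
  (0,3): δ = 52.92°  ✓
  (0,4): δ = 1.41°  ✓
  (0,5): δ = 46.05°  ✓
  (0,6): δ = 108.82°  ·
  (0,7): δ = 158.86°  ·
  (1,2): δ = 136.36°  ·
  (1,3): δ = 83.81°  ·
  (1,4): δ = 29.49°  ✓
  (1,5): δ = 15.16°  ✓
  (1,6): δ = 77.92°  ·
  (1,7): δ = 127.96°  ·
  (2,3): δ = 127.45°  ·
  (2,4): δ = 73.13°  ·
  (2,5): δ = 28.48°  ✓
  (2,6): δ = 34.28°  ✓
  (2,7): δ = 84.32°  ·
  (3,4): δ = 125.67°  ·
  (3,5): δ = 81.03°  ·
  (3,6): δ = 18.26°  ✓
  (3,7): δ = 31.78°  ✓
  (4,5): δ = 135.36°  ·
  (4,6): δ = 72.59°  ·
  (4,7): δ = 22.55°  ✓
  (5,6): δ = 117.24°  ·
  (5,7): δ = 67.20°  ·
  (6,7): δ = 129.96°  ·
antipodal pairs: 10

count = 10; pairs: (0,3), (0,4), (0,5), (1,4), (1,5), (2,5), (2,6), (3,6), (3,7), (4,7)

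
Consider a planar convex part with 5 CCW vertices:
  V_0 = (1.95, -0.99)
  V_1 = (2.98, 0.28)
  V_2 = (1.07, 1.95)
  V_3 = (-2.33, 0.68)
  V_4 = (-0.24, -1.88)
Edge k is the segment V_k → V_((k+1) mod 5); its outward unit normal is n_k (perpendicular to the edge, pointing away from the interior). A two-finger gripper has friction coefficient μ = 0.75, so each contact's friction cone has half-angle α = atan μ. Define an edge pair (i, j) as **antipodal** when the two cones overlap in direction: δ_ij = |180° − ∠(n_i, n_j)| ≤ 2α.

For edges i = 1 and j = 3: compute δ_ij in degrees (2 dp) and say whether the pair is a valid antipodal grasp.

α = atan 0.75 = 36.87°;  2α = 73.74°
edge 1: e_1 = (-1.91, +1.67);  n_1 = (+0.6582, +0.7528)
edge 3: e_3 = (+2.09, -2.56);  n_3 = (-0.7746, -0.6324)
∠(n_1, n_3) = 170.39°
δ = |180° − 170.39°| = 9.61°
9.61° ≤ 2α = 73.74°  →  valid

δ = 9.61°, valid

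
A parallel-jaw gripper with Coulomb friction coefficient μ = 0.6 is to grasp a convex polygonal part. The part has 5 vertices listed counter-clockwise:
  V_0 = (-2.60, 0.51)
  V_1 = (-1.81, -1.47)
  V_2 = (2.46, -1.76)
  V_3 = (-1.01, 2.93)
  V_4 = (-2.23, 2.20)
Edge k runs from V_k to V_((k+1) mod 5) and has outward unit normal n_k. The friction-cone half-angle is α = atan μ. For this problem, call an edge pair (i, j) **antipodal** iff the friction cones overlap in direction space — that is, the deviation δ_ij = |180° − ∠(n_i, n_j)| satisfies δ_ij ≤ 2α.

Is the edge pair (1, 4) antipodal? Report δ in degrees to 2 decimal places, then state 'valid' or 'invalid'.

δ = 81.54°, invalid

α = atan 0.6 = 30.96°;  2α = 61.93°
edge 1: e_1 = (+4.27, -0.29);  n_1 = (-0.0678, -0.9977)
edge 4: e_4 = (-0.37, -1.69);  n_4 = (-0.9769, +0.2139)
∠(n_1, n_4) = 98.46°
δ = |180° − 98.46°| = 81.54°
81.54° > 2α = 61.93°  →  invalid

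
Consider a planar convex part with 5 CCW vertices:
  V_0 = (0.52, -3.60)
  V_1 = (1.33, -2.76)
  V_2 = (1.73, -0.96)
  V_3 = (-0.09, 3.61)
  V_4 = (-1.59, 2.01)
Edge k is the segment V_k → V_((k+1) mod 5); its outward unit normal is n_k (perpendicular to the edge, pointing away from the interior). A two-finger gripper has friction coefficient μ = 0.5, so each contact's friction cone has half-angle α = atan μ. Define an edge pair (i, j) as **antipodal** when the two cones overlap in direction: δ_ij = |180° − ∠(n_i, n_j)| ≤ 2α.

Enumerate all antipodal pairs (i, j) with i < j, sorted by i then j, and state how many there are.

count = 4; pairs: (0,3), (1,3), (1,4), (2,4)

α = atan 0.5 = 26.57°;  2α = 53.13°
n_0 = (+0.7198, -0.6941)
n_1 = (+0.9762, -0.2169)
n_2 = (+0.9290, +0.3700)
n_3 = (-0.7295, +0.6839)
n_4 = (-0.9360, -0.3520)
  (0,1): δ = 148.57°  ·
  (0,2): δ = 114.33°  ·
  (0,3): δ = 0.81°  ✓
  (0,4): δ = 64.57°  ·
  (1,2): δ = 145.76°  ·
  (1,3): δ = 30.62°  ✓
  (1,4): δ = 33.14°  ✓
  (2,3): δ = 64.87°  ·
  (2,4): δ = 1.10°  ✓
  (3,4): δ = 116.24°  ·
antipodal pairs: 4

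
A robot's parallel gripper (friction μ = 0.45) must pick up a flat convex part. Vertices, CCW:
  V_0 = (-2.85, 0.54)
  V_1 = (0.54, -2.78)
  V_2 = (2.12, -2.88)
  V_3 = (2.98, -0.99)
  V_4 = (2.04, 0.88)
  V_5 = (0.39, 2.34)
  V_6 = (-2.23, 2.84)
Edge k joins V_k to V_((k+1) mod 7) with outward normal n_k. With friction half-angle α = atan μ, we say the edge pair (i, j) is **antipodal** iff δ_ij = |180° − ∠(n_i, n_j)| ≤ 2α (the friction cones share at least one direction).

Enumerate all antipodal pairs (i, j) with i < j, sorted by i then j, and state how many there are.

count = 7; pairs: (0,3), (0,4), (0,5), (1,4), (1,5), (2,6), (3,6)

α = atan 0.45 = 24.23°;  2α = 48.46°
n_0 = (-0.6997, -0.7144)
n_1 = (-0.0632, -0.9980)
n_2 = (+0.9102, -0.4142)
n_3 = (+0.8935, +0.4491)
n_4 = (+0.6627, +0.7489)
n_5 = (+0.1875, +0.9823)
n_6 = (-0.9655, +0.2603)
  (0,1): δ = 139.22°  ·
  (0,2): δ = 70.06°  ·
  (0,3): δ = 18.91°  ✓
  (0,4): δ = 2.90°  ✓
  (0,5): δ = 33.60°  ✓
  (0,6): δ = 119.32°  ·
  (1,2): δ = 110.85°  ·
  (1,3): δ = 59.69°  ·
  (1,4): δ = 37.88°  ✓
  (1,5): δ = 7.18°  ✓
  (1,6): δ = 78.54°  ·
  (2,3): δ = 128.85°  ·
  (2,4): δ = 107.04°  ·
  (2,5): δ = 76.34°  ·
  (2,6): δ = 9.38°  ✓
  (3,4): δ = 158.19°  ·
  (3,5): δ = 127.49°  ·
  (3,6): δ = 41.77°  ✓
  (4,5): δ = 149.30°  ·
  (4,6): δ = 63.58°  ·
  (5,6): δ = 94.28°  ·
antipodal pairs: 7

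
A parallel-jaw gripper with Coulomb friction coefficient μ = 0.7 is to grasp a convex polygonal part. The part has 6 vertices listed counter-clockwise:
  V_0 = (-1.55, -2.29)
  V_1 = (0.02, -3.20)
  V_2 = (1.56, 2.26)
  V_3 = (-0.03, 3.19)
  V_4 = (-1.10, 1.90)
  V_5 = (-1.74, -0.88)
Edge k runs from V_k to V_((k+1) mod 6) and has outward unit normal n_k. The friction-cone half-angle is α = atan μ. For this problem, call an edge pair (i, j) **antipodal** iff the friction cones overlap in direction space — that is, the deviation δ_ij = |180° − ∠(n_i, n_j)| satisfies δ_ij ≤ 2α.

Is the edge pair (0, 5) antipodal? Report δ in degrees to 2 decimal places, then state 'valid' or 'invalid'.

δ = 127.77°, invalid

α = atan 0.7 = 34.99°;  2α = 69.98°
edge 0: e_0 = (+1.57, -0.91);  n_0 = (-0.5015, -0.8652)
edge 5: e_5 = (+0.19, -1.41);  n_5 = (-0.9910, -0.1335)
∠(n_0, n_5) = 52.23°
δ = |180° − 52.23°| = 127.77°
127.77° > 2α = 69.98°  →  invalid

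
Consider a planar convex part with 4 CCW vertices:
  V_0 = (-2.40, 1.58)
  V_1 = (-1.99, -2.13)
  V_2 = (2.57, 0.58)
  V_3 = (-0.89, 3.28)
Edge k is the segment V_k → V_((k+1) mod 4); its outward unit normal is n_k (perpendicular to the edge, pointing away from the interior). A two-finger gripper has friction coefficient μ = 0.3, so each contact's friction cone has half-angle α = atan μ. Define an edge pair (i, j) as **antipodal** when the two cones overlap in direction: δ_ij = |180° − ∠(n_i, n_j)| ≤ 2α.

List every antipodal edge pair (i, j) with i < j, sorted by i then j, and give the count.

count = 1; pairs: (1,3)

α = atan 0.3 = 16.70°;  2α = 33.40°
n_0 = (-0.9939, -0.1098)
n_1 = (+0.5109, -0.8596)
n_2 = (+0.6152, +0.7884)
n_3 = (-0.7477, +0.6641)
  (0,1): δ = 65.58°  ·
  (0,2): δ = 45.73°  ·
  (0,3): δ = 132.08°  ·
  (1,2): δ = 68.69°  ·
  (1,3): δ = 17.66°  ✓
  (2,3): δ = 93.65°  ·
antipodal pairs: 1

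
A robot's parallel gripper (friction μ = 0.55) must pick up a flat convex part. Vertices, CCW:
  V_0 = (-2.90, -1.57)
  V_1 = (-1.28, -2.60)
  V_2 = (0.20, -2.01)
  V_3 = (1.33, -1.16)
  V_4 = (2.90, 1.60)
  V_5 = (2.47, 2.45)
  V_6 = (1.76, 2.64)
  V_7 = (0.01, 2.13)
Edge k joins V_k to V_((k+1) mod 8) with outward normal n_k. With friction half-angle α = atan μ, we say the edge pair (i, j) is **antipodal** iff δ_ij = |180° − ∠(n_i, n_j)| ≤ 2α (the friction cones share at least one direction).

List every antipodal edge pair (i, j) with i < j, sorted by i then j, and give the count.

α = atan 0.55 = 28.81°;  2α = 57.62°
n_0 = (-0.5365, -0.8439)
n_1 = (+0.3703, -0.9289)
n_2 = (+0.6011, -0.7992)
n_3 = (+0.8692, -0.4944)
n_4 = (+0.8923, +0.4514)
n_5 = (+0.2585, +0.9660)
n_6 = (-0.2798, +0.9601)
n_7 = (-0.7860, +0.6182)
  (0,1): δ = 125.82°  ·
  (0,2): δ = 110.60°  ·
  (0,3): δ = 87.18°  ·
  (0,4): δ = 30.72°  ✓
  (0,5): δ = 17.47°  ✓
  (0,6): δ = 48.70°  ✓
  (0,7): δ = 84.26°  ·
  (1,2): δ = 164.78°  ·
  (1,3): δ = 141.37°  ·
  (1,4): δ = 84.90°  ·
  (1,5): δ = 36.72°  ✓
  (1,6): δ = 5.49°  ✓
  (1,7): δ = 30.08°  ✓
  (2,3): δ = 156.58°  ·
  (2,4): δ = 100.12°  ·
  (2,5): δ = 51.93°  ✓
  (2,6): δ = 20.70°  ✓
  (2,7): δ = 14.86°  ✓
  (3,4): δ = 123.53°  ·
  (3,5): δ = 75.35°  ·
  (3,6): δ = 44.12°  ✓
  (3,7): δ = 8.55°  ✓
  (4,5): δ = 131.82°  ·
  (4,6): δ = 100.59°  ·
  (4,7): δ = 65.02°  ·
  (5,6): δ = 148.77°  ·
  (5,7): δ = 113.20°  ·
  (6,7): δ = 144.43°  ·
antipodal pairs: 11

count = 11; pairs: (0,4), (0,5), (0,6), (1,5), (1,6), (1,7), (2,5), (2,6), (2,7), (3,6), (3,7)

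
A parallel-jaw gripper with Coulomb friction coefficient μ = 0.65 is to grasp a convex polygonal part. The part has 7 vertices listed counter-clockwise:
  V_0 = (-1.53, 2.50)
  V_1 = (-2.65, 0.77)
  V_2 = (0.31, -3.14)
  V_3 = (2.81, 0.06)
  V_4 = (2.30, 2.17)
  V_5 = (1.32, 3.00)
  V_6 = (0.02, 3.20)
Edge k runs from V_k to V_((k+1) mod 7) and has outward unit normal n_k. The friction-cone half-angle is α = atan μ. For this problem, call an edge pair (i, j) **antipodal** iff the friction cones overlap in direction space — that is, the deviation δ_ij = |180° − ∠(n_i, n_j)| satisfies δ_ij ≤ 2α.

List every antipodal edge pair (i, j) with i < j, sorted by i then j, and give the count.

α = atan 0.65 = 33.02°;  2α = 66.05°
n_0 = (-0.8394, +0.5435)
n_1 = (-0.7973, -0.6036)
n_2 = (+0.7880, -0.6156)
n_3 = (+0.9720, +0.2349)
n_4 = (+0.6463, +0.7631)
n_5 = (+0.1521, +0.9884)
n_6 = (-0.4116, +0.9114)
  (0,1): δ = 109.95°  ·
  (0,2): δ = 5.08°  ✓
  (0,3): δ = 46.51°  ✓
  (0,4): δ = 82.66°  ·
  (0,5): δ = 114.17°  ·
  (0,6): δ = 147.22°  ·
  (1,2): δ = 75.13°  ·
  (1,3): δ = 23.54°  ✓
  (1,4): δ = 12.61°  ✓
  (1,5): δ = 44.13°  ✓
  (1,6): δ = 77.18°  ·
  (2,3): δ = 128.41°  ·
  (2,4): δ = 92.26°  ·
  (2,5): δ = 60.75°  ✓
  (2,6): δ = 27.70°  ✓
  (3,4): δ = 143.85°  ·
  (3,5): δ = 112.33°  ·
  (3,6): δ = 79.28°  ·
  (4,5): δ = 148.48°  ·
  (4,6): δ = 115.43°  ·
  (5,6): δ = 146.95°  ·
antipodal pairs: 7

count = 7; pairs: (0,2), (0,3), (1,3), (1,4), (1,5), (2,5), (2,6)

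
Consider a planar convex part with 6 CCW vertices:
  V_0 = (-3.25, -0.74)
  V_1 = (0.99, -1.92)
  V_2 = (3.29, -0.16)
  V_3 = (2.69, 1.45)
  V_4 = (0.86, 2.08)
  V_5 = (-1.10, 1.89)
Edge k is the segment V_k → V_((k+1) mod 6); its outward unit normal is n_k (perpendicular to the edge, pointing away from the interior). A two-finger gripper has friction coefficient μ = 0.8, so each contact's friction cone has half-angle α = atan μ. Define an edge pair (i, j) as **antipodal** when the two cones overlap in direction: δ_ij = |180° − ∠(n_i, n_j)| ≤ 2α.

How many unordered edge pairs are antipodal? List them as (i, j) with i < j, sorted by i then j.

count = 8; pairs: (0,2), (0,3), (0,4), (0,5), (1,3), (1,4), (1,5), (2,5)

α = atan 0.8 = 38.66°;  2α = 77.32°
n_0 = (-0.2681, -0.9634)
n_1 = (+0.6077, -0.7942)
n_2 = (+0.9370, +0.3492)
n_3 = (+0.3255, +0.9455)
n_4 = (-0.0965, +0.9953)
n_5 = (-0.7742, +0.6329)
  (0,1): δ = 127.02°  ·
  (0,2): δ = 54.01°  ✓
  (0,3): δ = 3.44°  ✓
  (0,4): δ = 21.09°  ✓
  (0,5): δ = 66.29°  ✓
  (1,2): δ = 106.98°  ·
  (1,3): δ = 56.42°  ✓
  (1,4): δ = 31.89°  ✓
  (1,5): δ = 13.31°  ✓
  (2,3): δ = 129.44°  ·
  (2,4): δ = 104.90°  ·
  (2,5): δ = 59.70°  ✓
  (3,4): δ = 155.47°  ·
  (3,5): δ = 110.27°  ·
  (4,5): δ = 134.80°  ·
antipodal pairs: 8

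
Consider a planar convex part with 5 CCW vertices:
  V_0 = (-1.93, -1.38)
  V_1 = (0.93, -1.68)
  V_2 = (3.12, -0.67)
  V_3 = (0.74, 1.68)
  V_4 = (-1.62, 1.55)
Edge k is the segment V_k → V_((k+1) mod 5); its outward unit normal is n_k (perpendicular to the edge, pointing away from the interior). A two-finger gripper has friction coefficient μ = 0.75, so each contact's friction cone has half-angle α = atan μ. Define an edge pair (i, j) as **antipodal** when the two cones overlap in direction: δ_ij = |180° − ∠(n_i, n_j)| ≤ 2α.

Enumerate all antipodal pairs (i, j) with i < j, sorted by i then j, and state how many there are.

α = atan 0.75 = 36.87°;  2α = 73.74°
n_0 = (-0.1043, -0.9945)
n_1 = (+0.4188, -0.9081)
n_2 = (+0.7026, +0.7116)
n_3 = (-0.0550, +0.9985)
n_4 = (-0.9944, +0.1052)
  (0,1): δ = 149.25°  ·
  (0,2): δ = 38.65°  ✓
  (0,3): δ = 9.14°  ✓
  (0,4): δ = 89.95°  ·
  (1,2): δ = 69.40°  ✓
  (1,3): δ = 21.61°  ✓
  (1,4): δ = 59.20°  ✓
  (2,3): δ = 132.21°  ·
  (2,4): δ = 51.40°  ✓
  (3,4): δ = 99.19°  ·
antipodal pairs: 6

count = 6; pairs: (0,2), (0,3), (1,2), (1,3), (1,4), (2,4)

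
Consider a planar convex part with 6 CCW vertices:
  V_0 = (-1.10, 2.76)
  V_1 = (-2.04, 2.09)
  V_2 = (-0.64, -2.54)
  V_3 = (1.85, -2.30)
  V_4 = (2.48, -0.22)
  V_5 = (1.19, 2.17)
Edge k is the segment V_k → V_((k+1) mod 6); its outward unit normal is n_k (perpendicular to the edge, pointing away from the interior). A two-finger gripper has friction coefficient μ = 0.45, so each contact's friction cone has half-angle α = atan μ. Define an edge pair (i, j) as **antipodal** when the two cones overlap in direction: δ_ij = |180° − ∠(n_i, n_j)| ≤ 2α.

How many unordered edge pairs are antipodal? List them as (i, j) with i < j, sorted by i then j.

count = 5; pairs: (0,2), (0,3), (1,3), (1,4), (2,5)

α = atan 0.45 = 24.23°;  2α = 48.46°
n_0 = (-0.5804, +0.8143)
n_1 = (-0.9572, -0.2894)
n_2 = (+0.0959, -0.9954)
n_3 = (+0.9571, -0.2899)
n_4 = (+0.8800, +0.4750)
n_5 = (+0.2495, +0.9684)
  (0,1): δ = 108.66°  ·
  (0,2): δ = 29.97°  ✓
  (0,3): δ = 37.67°  ✓
  (0,4): δ = 82.88°  ·
  (0,5): δ = 130.07°  ·
  (1,2): δ = 101.32°  ·
  (1,3): δ = 33.67°  ✓
  (1,4): δ = 11.53°  ✓
  (1,5): δ = 58.73°  ·
  (2,3): δ = 112.36°  ·
  (2,4): δ = 67.15°  ·
  (2,5): δ = 19.95°  ✓
  (3,4): δ = 134.79°  ·
  (3,5): δ = 87.60°  ·
  (4,5): δ = 132.81°  ·
antipodal pairs: 5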